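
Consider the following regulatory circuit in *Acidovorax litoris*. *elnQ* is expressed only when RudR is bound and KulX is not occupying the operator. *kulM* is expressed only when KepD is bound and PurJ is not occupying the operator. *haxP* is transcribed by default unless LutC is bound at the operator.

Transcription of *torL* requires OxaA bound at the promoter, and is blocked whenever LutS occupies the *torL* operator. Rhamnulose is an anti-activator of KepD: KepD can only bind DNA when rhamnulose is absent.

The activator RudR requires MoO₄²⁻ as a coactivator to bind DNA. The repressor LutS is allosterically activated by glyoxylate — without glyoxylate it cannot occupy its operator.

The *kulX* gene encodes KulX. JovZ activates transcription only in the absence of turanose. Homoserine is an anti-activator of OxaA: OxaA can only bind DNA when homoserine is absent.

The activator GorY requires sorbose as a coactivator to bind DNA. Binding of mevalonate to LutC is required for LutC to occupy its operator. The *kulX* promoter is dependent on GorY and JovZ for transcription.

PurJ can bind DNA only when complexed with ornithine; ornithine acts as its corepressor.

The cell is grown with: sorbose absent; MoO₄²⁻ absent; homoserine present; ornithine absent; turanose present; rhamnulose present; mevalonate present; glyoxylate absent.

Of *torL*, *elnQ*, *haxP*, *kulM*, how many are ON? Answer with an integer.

0

Homoserine is present, so OxaA is inactive.
Glyoxylate is absent, so LutS is inactive.
Required activator OxaA is absent, so *torL* is not transcribed.
→ *torL* is OFF.
MoO₄²⁻ is absent, so RudR is inactive.
Sorbose is absent, so GorY is inactive.
Turanose is present, so JovZ is inactive.
Required activator GorY is absent, so *kulX* is not transcribed.
So KulX is not produced.
Required activator RudR is absent, so *elnQ* is not transcribed.
→ *elnQ* is OFF.
Mevalonate is present, so LutC is active.
With repressor LutC bound, *haxP* is not transcribed.
→ *haxP* is OFF.
Rhamnulose is present, so KepD is inactive.
Ornithine is absent, so PurJ is inactive.
Required activator KepD is absent, so *kulM* is not transcribed.
→ *kulM* is OFF.
0 of the 4 genes are transcribed.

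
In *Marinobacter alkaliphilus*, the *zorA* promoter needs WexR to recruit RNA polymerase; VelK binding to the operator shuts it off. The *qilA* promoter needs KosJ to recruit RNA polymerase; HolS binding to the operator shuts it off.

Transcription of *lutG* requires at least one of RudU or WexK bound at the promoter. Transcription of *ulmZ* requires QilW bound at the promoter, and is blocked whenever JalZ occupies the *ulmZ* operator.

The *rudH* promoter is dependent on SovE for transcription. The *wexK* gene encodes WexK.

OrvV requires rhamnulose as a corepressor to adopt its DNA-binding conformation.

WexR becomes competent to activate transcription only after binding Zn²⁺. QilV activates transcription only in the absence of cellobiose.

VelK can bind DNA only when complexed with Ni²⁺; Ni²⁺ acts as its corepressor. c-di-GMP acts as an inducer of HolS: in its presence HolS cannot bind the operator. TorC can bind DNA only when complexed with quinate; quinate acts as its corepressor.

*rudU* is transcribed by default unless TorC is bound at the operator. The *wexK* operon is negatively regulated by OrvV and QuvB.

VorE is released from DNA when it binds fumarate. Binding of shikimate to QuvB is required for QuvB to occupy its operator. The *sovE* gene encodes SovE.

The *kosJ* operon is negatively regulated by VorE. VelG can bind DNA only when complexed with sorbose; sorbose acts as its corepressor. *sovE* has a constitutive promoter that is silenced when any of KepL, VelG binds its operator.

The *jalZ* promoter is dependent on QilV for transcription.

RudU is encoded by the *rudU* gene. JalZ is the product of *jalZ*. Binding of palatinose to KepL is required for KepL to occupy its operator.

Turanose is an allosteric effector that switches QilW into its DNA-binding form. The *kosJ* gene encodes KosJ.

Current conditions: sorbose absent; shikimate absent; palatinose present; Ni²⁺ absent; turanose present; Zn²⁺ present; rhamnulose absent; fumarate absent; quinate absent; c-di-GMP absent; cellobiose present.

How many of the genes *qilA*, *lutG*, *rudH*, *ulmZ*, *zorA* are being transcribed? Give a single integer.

c-di-GMP is absent, so HolS is active.
Fumarate is absent, so VorE is active.
With repressor VorE bound, *kosJ* is not transcribed.
So KosJ is not produced.
With repressor HolS bound, *qilA* is not transcribed.
→ *qilA* is OFF.
Quinate is absent, so TorC is inactive.
With no repressor bound, *rudU* is transcribed.
So RudU is produced and active.
Rhamnulose is absent, so OrvV is inactive.
Shikimate is absent, so QuvB is inactive.
With no repressor bound, *wexK* is transcribed.
So WexK is produced and active.
Activator RudU is present, so *lutG* is transcribed.
→ *lutG* is ON.
Palatinose is present, so KepL is active.
Sorbose is absent, so VelG is inactive.
With repressor KepL bound, *sovE* is not transcribed.
So SovE is not produced.
Required activator SovE is absent, so *rudH* is not transcribed.
→ *rudH* is OFF.
Turanose is present, so QilW is active.
Cellobiose is present, so QilV is inactive.
Required activator QilV is absent, so *jalZ* is not transcribed.
So JalZ is not produced.
No repressor is bound and QilW is active, so *ulmZ* is transcribed.
→ *ulmZ* is ON.
Zn²⁺ is present, so WexR is active.
Ni²⁺ is absent, so VelK is inactive.
No repressor is bound and WexR is active, so *zorA* is transcribed.
→ *zorA* is ON.
3 of the 5 genes are transcribed.

3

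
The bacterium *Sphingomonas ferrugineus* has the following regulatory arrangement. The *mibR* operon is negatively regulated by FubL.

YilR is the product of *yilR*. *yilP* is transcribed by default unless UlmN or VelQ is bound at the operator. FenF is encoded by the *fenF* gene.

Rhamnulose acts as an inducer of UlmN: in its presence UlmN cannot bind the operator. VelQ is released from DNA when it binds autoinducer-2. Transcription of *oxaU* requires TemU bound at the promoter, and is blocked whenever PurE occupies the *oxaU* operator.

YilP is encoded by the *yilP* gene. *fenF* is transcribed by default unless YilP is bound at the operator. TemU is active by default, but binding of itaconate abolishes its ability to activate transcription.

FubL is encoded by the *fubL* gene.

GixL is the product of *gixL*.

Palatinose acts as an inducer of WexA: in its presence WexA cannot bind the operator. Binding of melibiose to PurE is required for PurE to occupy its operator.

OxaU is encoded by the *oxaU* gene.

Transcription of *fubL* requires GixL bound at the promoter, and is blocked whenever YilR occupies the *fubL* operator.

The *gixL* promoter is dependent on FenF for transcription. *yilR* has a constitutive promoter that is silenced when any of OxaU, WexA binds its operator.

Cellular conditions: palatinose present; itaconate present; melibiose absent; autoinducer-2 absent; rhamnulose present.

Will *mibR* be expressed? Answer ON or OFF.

Rhamnulose is present, so UlmN is inactive.
Autoinducer-2 is absent, so VelQ is active.
With repressor VelQ bound, *yilP* is not transcribed.
So YilP is not produced.
With no repressor bound, *fenF* is transcribed.
So FenF is produced and active.
No repressor is bound and FenF is active, so *gixL* is transcribed.
So GixL is produced and active.
Melibiose is absent, so PurE is inactive.
Itaconate is present, so TemU is inactive.
Required activator TemU is absent, so *oxaU* is not transcribed.
So OxaU is not produced.
Palatinose is present, so WexA is inactive.
With no repressor bound, *yilR* is transcribed.
So YilR is produced and active.
With repressor YilR bound, *fubL* is not transcribed.
So FubL is not produced.
With no repressor bound, *mibR* is transcribed.

ON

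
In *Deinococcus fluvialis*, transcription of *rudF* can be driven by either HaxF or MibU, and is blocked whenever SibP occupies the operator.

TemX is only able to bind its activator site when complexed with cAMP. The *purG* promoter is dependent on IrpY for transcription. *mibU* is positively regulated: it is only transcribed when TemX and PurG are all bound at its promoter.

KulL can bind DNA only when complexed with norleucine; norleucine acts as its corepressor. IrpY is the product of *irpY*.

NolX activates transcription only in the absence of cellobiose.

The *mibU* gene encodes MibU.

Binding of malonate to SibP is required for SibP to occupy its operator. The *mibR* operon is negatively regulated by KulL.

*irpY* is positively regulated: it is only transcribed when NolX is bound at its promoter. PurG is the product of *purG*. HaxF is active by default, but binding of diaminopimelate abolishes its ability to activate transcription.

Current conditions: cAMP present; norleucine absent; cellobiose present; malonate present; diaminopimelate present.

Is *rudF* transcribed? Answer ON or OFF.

OFF

Diaminopimelate is present, so HaxF is inactive.
cAMP is present, so TemX is active.
Cellobiose is present, so NolX is inactive.
Required activator NolX is absent, so *irpY* is not transcribed.
So IrpY is not produced.
Required activator IrpY is absent, so *purG* is not transcribed.
So PurG is not produced.
Required activator PurG is absent, so *mibU* is not transcribed.
So MibU is not produced.
Malonate is present, so SibP is active.
With repressor SibP bound, *rudF* is not transcribed.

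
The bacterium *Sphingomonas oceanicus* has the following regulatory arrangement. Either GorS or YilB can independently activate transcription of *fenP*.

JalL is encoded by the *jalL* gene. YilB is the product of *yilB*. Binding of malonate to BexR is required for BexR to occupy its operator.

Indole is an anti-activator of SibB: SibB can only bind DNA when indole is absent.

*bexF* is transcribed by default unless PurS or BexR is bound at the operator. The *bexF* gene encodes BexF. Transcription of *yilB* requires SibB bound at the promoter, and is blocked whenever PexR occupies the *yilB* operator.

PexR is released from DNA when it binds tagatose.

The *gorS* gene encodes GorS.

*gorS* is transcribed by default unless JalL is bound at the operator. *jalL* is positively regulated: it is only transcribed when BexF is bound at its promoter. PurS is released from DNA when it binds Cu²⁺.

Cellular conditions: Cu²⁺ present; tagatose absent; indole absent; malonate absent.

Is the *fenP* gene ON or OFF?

Cu²⁺ is present, so PurS is inactive.
Malonate is absent, so BexR is inactive.
With no repressor bound, *bexF* is transcribed.
So BexF is produced and active.
No repressor is bound and BexF is active, so *jalL* is transcribed.
So JalL is produced and active.
With repressor JalL bound, *gorS* is not transcribed.
So GorS is not produced.
Indole is absent, so SibB is active.
Tagatose is absent, so PexR is active.
With repressor PexR bound, *yilB* is not transcribed.
So YilB is not produced.
No activator is available at the *fenP* promoter, so *fenP* is not transcribed.

OFF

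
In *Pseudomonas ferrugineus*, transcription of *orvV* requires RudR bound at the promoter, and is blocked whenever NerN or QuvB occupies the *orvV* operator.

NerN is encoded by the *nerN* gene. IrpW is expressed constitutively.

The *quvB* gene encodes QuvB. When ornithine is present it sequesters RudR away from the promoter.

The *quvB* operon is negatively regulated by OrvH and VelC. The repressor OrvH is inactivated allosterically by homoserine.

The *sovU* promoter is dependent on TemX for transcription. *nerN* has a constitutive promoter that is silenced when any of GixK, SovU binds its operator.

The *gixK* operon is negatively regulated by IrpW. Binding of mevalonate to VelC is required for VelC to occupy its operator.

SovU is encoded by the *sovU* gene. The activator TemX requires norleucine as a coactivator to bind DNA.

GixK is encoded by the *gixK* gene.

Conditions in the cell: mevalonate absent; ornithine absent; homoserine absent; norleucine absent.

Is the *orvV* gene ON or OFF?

IrpW is produced constitutively and is active.
With repressor IrpW bound, *gixK* is not transcribed.
So GixK is not produced.
Norleucine is absent, so TemX is inactive.
Required activator TemX is absent, so *sovU* is not transcribed.
So SovU is not produced.
With no repressor bound, *nerN* is transcribed.
So NerN is produced and active.
Homoserine is absent, so OrvH is active.
Mevalonate is absent, so VelC is inactive.
With repressor OrvH bound, *quvB* is not transcribed.
So QuvB is not produced.
Ornithine is absent, so RudR is active.
With repressor NerN bound, *orvV* is not transcribed.

OFF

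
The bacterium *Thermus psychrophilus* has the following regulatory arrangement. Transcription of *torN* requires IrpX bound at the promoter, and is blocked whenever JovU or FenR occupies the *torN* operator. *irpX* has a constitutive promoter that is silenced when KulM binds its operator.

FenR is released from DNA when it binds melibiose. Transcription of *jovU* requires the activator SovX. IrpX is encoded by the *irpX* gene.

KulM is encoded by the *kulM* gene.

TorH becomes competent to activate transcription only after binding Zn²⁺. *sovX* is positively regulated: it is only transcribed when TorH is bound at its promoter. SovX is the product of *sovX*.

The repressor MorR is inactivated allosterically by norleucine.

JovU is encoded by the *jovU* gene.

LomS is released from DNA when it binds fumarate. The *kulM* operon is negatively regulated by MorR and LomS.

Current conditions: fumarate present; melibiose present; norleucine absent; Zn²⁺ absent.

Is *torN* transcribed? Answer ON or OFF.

Norleucine is absent, so MorR is active.
Fumarate is present, so LomS is inactive.
With repressor MorR bound, *kulM* is not transcribed.
So KulM is not produced.
With no repressor bound, *irpX* is transcribed.
So IrpX is produced and active.
Zn²⁺ is absent, so TorH is inactive.
Required activator TorH is absent, so *sovX* is not transcribed.
So SovX is not produced.
Required activator SovX is absent, so *jovU* is not transcribed.
So JovU is not produced.
Melibiose is present, so FenR is inactive.
No repressor is bound and IrpX is active, so *torN* is transcribed.

ON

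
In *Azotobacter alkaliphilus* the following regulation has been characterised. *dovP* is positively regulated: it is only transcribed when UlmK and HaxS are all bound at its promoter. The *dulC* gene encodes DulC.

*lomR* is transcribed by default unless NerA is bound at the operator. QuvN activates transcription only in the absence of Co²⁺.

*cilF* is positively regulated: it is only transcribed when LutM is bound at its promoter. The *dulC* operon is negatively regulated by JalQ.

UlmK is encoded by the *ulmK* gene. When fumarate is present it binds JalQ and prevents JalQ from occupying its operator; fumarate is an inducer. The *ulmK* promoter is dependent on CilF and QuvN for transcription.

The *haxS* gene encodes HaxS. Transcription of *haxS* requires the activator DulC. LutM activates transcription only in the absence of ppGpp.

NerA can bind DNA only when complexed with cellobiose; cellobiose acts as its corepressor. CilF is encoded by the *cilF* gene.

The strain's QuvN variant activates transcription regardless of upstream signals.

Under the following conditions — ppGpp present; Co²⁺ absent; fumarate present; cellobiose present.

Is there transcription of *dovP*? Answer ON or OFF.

ppGpp is present, so LutM is inactive.
Required activator LutM is absent, so *cilF* is not transcribed.
So CilF is not produced.
QuvN is constitutively active in this strain.
Required activator CilF is absent, so *ulmK* is not transcribed.
So UlmK is not produced.
Fumarate is present, so JalQ is inactive.
With no repressor bound, *dulC* is transcribed.
So DulC is produced and active.
No repressor is bound and DulC is active, so *haxS* is transcribed.
So HaxS is produced and active.
Required activator UlmK is absent, so *dovP* is not transcribed.

OFF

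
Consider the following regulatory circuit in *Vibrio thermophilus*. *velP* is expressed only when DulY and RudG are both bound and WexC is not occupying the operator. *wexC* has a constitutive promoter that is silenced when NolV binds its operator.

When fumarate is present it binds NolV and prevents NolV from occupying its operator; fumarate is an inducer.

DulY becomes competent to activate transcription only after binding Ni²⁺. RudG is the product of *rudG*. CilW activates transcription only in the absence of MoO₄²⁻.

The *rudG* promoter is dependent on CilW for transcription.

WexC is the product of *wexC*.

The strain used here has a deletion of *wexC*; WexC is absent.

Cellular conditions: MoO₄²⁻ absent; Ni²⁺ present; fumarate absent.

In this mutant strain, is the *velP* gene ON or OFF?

Ni²⁺ is present, so DulY is active.
WexC is non-functional in this strain, so it has no effect.
MoO₄²⁻ is absent, so CilW is active.
No repressor is bound and CilW is active, so *rudG* is transcribed.
So RudG is produced and active.
No repressor is bound and DulY and RudG are active, so *velP* is transcribed.

ON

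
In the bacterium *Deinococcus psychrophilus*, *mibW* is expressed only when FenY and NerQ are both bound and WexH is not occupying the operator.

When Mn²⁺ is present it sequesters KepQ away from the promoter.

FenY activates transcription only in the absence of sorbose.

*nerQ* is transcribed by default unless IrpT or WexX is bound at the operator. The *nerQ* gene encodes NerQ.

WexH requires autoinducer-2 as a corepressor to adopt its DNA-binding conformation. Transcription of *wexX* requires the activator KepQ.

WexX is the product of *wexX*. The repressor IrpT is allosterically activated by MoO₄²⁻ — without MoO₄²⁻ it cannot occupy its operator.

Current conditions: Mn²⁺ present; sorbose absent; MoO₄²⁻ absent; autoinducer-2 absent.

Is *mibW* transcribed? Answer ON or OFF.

Sorbose is absent, so FenY is active.
Autoinducer-2 is absent, so WexH is inactive.
MoO₄²⁻ is absent, so IrpT is inactive.
Mn²⁺ is present, so KepQ is inactive.
Required activator KepQ is absent, so *wexX* is not transcribed.
So WexX is not produced.
With no repressor bound, *nerQ* is transcribed.
So NerQ is produced and active.
No repressor is bound and FenY and NerQ are active, so *mibW* is transcribed.

ON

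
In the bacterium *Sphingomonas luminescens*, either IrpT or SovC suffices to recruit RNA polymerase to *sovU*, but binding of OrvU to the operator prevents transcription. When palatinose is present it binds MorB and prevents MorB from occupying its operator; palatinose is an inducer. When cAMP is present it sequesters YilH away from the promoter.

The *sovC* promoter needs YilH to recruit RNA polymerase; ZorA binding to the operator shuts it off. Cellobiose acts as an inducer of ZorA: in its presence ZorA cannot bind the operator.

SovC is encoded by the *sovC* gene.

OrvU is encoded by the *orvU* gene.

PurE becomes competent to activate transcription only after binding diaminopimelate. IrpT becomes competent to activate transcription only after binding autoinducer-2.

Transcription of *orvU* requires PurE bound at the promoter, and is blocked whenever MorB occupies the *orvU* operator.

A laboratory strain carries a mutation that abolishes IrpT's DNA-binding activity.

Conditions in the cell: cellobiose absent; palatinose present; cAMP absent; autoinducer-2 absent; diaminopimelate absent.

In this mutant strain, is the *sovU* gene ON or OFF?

Palatinose is present, so MorB is inactive.
Diaminopimelate is absent, so PurE is inactive.
Required activator PurE is absent, so *orvU* is not transcribed.
So OrvU is not produced.
IrpT is non-functional in this strain, so it has no effect.
cAMP is absent, so YilH is active.
Cellobiose is absent, so ZorA is active.
With repressor ZorA bound, *sovC* is not transcribed.
So SovC is not produced.
No activator is available at the *sovU* promoter, so *sovU* is not transcribed.

OFF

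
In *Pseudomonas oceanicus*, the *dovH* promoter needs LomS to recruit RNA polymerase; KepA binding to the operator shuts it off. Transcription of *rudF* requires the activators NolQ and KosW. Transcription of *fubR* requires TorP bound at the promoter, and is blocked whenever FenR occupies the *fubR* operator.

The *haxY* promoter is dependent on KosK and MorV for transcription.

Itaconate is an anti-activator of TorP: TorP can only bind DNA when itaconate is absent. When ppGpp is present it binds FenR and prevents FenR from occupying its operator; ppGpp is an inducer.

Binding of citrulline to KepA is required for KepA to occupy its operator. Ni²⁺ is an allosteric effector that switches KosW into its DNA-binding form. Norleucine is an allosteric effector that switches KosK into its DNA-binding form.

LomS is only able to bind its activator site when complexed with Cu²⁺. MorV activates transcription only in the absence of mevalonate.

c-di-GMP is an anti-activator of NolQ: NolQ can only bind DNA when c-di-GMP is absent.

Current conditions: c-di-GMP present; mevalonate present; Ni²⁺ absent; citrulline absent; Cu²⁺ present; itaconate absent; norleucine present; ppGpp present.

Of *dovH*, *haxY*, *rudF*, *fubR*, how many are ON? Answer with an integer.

2

Cu²⁺ is present, so LomS is active.
Citrulline is absent, so KepA is inactive.
No repressor is bound and LomS is active, so *dovH* is transcribed.
→ *dovH* is ON.
Norleucine is present, so KosK is active.
Mevalonate is present, so MorV is inactive.
Required activator MorV is absent, so *haxY* is not transcribed.
→ *haxY* is OFF.
c-di-GMP is present, so NolQ is inactive.
Ni²⁺ is absent, so KosW is inactive.
Required activator NolQ is absent, so *rudF* is not transcribed.
→ *rudF* is OFF.
Itaconate is absent, so TorP is active.
ppGpp is present, so FenR is inactive.
No repressor is bound and TorP is active, so *fubR* is transcribed.
→ *fubR* is ON.
2 of the 4 genes are transcribed.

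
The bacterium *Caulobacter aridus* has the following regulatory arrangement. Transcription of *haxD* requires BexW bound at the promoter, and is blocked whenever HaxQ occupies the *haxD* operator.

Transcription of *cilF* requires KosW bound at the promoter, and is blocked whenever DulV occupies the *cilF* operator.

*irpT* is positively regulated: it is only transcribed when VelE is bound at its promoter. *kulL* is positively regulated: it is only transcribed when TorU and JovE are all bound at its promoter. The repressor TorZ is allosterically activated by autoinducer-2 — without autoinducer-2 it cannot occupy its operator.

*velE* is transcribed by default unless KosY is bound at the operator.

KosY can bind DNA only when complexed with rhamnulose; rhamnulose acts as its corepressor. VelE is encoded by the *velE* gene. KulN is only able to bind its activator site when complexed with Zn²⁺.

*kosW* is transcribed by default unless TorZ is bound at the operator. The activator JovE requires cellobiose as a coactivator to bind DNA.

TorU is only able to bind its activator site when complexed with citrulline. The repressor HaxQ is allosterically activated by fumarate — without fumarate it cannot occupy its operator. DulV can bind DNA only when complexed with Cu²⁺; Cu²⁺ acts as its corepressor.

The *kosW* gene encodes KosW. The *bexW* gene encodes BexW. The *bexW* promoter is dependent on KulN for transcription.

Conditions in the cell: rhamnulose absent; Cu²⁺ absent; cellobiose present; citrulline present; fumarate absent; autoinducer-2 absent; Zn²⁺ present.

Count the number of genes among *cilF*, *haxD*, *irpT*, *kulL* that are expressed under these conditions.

4

Autoinducer-2 is absent, so TorZ is inactive.
With no repressor bound, *kosW* is transcribed.
So KosW is produced and active.
Cu²⁺ is absent, so DulV is inactive.
No repressor is bound and KosW is active, so *cilF* is transcribed.
→ *cilF* is ON.
Fumarate is absent, so HaxQ is inactive.
Zn²⁺ is present, so KulN is active.
No repressor is bound and KulN is active, so *bexW* is transcribed.
So BexW is produced and active.
No repressor is bound and BexW is active, so *haxD* is transcribed.
→ *haxD* is ON.
Rhamnulose is absent, so KosY is inactive.
With no repressor bound, *velE* is transcribed.
So VelE is produced and active.
No repressor is bound and VelE is active, so *irpT* is transcribed.
→ *irpT* is ON.
Citrulline is present, so TorU is active.
Cellobiose is present, so JovE is active.
No repressor is bound and TorU and JovE are active, so *kulL* is transcribed.
→ *kulL* is ON.
4 of the 4 genes are transcribed.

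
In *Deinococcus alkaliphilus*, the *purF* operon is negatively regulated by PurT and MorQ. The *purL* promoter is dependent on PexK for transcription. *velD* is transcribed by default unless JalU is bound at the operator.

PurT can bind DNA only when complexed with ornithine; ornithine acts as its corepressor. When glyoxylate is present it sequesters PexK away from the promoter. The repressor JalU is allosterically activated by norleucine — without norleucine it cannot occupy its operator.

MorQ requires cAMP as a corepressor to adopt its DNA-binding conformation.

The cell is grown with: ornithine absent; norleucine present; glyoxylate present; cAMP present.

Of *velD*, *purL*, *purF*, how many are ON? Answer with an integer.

Norleucine is present, so JalU is active.
With repressor JalU bound, *velD* is not transcribed.
→ *velD* is OFF.
Glyoxylate is present, so PexK is inactive.
Required activator PexK is absent, so *purL* is not transcribed.
→ *purL* is OFF.
Ornithine is absent, so PurT is inactive.
cAMP is present, so MorQ is active.
With repressor MorQ bound, *purF* is not transcribed.
→ *purF* is OFF.
0 of the 3 genes are transcribed.

0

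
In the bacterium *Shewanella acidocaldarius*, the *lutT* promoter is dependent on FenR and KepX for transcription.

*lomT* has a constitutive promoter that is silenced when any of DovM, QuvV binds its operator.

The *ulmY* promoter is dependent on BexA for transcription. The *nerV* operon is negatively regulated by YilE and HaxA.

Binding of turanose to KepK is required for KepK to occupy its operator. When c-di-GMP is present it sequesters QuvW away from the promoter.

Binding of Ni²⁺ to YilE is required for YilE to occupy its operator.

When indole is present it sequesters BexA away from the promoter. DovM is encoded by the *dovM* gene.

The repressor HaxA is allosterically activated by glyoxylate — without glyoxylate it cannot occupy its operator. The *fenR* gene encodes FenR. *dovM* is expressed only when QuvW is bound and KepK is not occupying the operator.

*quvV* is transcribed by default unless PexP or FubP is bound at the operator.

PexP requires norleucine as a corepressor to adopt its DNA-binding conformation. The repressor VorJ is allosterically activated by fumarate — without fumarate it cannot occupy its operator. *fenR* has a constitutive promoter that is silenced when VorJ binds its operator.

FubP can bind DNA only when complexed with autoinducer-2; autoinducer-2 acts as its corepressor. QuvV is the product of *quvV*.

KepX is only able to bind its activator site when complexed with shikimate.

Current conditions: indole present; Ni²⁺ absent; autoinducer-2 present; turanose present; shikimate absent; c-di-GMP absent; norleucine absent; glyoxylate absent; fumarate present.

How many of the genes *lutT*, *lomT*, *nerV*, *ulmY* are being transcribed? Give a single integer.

Fumarate is present, so VorJ is active.
With repressor VorJ bound, *fenR* is not transcribed.
So FenR is not produced.
Shikimate is absent, so KepX is inactive.
Required activator FenR is absent, so *lutT* is not transcribed.
→ *lutT* is OFF.
c-di-GMP is absent, so QuvW is active.
Turanose is present, so KepK is active.
With repressor KepK bound, *dovM* is not transcribed.
So DovM is not produced.
Norleucine is absent, so PexP is inactive.
Autoinducer-2 is present, so FubP is active.
With repressor FubP bound, *quvV* is not transcribed.
So QuvV is not produced.
With no repressor bound, *lomT* is transcribed.
→ *lomT* is ON.
Ni²⁺ is absent, so YilE is inactive.
Glyoxylate is absent, so HaxA is inactive.
With no repressor bound, *nerV* is transcribed.
→ *nerV* is ON.
Indole is present, so BexA is inactive.
Required activator BexA is absent, so *ulmY* is not transcribed.
→ *ulmY* is OFF.
2 of the 4 genes are transcribed.

2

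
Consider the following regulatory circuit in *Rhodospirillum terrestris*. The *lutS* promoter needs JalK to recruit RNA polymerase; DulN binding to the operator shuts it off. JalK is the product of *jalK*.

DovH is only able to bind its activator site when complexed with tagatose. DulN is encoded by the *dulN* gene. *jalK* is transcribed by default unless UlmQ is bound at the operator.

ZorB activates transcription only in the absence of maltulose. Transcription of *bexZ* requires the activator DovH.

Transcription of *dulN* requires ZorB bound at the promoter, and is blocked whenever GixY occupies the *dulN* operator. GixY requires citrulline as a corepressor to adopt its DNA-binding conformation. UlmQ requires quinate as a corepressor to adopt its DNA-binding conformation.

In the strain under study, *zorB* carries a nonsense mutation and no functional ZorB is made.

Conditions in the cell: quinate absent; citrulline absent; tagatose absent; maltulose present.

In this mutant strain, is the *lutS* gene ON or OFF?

Quinate is absent, so UlmQ is inactive.
With no repressor bound, *jalK* is transcribed.
So JalK is produced and active.
ZorB is non-functional in this strain, so it has no effect.
Citrulline is absent, so GixY is inactive.
Required activator ZorB is absent, so *dulN* is not transcribed.
So DulN is not produced.
No repressor is bound and JalK is active, so *lutS* is transcribed.

ON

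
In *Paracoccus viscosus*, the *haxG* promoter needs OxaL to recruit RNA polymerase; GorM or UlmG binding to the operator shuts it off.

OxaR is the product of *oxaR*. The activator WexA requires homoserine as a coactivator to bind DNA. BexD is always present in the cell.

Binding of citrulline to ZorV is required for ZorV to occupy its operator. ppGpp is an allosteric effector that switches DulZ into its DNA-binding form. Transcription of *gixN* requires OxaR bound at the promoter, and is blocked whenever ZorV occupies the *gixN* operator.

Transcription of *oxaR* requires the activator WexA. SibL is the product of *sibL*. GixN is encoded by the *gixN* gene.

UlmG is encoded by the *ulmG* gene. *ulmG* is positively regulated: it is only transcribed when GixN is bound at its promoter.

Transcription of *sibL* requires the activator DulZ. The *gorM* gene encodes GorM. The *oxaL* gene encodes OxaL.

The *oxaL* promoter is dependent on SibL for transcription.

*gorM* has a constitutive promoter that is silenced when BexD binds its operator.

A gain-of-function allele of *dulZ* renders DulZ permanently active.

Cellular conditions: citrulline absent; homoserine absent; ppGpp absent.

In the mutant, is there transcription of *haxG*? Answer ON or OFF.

DulZ is constitutively active in this strain.
No repressor is bound and DulZ is active, so *sibL* is transcribed.
So SibL is produced and active.
No repressor is bound and SibL is active, so *oxaL* is transcribed.
So OxaL is produced and active.
BexD is produced constitutively and is active.
With repressor BexD bound, *gorM* is not transcribed.
So GorM is not produced.
Citrulline is absent, so ZorV is inactive.
Homoserine is absent, so WexA is inactive.
Required activator WexA is absent, so *oxaR* is not transcribed.
So OxaR is not produced.
Required activator OxaR is absent, so *gixN* is not transcribed.
So GixN is not produced.
Required activator GixN is absent, so *ulmG* is not transcribed.
So UlmG is not produced.
No repressor is bound and OxaL is active, so *haxG* is transcribed.

ON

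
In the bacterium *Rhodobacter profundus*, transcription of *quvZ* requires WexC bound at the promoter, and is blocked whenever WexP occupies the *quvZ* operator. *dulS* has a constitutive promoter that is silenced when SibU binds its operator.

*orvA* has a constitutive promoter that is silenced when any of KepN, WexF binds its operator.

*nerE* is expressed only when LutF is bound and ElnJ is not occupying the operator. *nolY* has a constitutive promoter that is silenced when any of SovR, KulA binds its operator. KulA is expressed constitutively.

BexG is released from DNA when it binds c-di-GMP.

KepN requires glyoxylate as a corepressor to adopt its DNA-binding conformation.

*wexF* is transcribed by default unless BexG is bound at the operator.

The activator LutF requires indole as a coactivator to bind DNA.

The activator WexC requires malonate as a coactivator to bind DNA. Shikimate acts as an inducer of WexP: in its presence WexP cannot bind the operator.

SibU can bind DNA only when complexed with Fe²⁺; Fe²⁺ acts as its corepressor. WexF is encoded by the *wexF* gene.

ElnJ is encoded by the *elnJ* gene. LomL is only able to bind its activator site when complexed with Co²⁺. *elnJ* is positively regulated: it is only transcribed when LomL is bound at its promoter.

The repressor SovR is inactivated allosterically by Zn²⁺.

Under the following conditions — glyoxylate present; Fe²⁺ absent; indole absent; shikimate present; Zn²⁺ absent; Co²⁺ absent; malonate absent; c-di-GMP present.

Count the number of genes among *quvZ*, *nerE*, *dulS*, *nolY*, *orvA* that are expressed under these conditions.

1

Malonate is absent, so WexC is inactive.
Shikimate is present, so WexP is inactive.
Required activator WexC is absent, so *quvZ* is not transcribed.
→ *quvZ* is OFF.
Indole is absent, so LutF is inactive.
Co²⁺ is absent, so LomL is inactive.
Required activator LomL is absent, so *elnJ* is not transcribed.
So ElnJ is not produced.
Required activator LutF is absent, so *nerE* is not transcribed.
→ *nerE* is OFF.
Fe²⁺ is absent, so SibU is inactive.
With no repressor bound, *dulS* is transcribed.
→ *dulS* is ON.
Zn²⁺ is absent, so SovR is active.
KulA is produced constitutively and is active.
With repressor SovR bound, *nolY* is not transcribed.
→ *nolY* is OFF.
Glyoxylate is present, so KepN is active.
c-di-GMP is present, so BexG is inactive.
With no repressor bound, *wexF* is transcribed.
So WexF is produced and active.
With repressor KepN bound, *orvA* is not transcribed.
→ *orvA* is OFF.
1 of the 5 genes is transcribed.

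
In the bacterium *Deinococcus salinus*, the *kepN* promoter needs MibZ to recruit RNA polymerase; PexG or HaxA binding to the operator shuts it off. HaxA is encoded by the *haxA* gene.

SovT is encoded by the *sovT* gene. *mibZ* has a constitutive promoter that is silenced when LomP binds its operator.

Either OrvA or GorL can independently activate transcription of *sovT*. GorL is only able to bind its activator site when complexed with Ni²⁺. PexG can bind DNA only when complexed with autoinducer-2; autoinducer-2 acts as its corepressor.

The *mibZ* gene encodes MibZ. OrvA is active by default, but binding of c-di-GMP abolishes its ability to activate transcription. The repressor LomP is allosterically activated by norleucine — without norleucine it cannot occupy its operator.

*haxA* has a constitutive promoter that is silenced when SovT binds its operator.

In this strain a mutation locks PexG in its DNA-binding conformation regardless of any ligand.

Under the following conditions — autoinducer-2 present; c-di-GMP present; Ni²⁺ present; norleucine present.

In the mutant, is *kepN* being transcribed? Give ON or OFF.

OFF

PexG is constitutively active in this strain.
Norleucine is present, so LomP is active.
With repressor LomP bound, *mibZ* is not transcribed.
So MibZ is not produced.
c-di-GMP is present, so OrvA is inactive.
Ni²⁺ is present, so GorL is active.
Activator GorL is present, so *sovT* is transcribed.
So SovT is produced and active.
With repressor SovT bound, *haxA* is not transcribed.
So HaxA is not produced.
With repressor PexG bound, *kepN* is not transcribed.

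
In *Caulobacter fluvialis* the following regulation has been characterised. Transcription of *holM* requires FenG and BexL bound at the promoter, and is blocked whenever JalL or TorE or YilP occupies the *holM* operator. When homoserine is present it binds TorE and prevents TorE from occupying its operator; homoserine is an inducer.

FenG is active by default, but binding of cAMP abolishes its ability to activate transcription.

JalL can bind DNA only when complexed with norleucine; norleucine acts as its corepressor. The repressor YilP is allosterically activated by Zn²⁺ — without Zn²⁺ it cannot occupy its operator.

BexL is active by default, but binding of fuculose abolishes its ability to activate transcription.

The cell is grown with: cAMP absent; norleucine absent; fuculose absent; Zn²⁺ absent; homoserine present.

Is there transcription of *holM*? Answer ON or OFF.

ON

Norleucine is absent, so JalL is inactive.
cAMP is absent, so FenG is active.
Fuculose is absent, so BexL is active.
Homoserine is present, so TorE is inactive.
Zn²⁺ is absent, so YilP is inactive.
No repressor is bound and FenG and BexL are active, so *holM* is transcribed.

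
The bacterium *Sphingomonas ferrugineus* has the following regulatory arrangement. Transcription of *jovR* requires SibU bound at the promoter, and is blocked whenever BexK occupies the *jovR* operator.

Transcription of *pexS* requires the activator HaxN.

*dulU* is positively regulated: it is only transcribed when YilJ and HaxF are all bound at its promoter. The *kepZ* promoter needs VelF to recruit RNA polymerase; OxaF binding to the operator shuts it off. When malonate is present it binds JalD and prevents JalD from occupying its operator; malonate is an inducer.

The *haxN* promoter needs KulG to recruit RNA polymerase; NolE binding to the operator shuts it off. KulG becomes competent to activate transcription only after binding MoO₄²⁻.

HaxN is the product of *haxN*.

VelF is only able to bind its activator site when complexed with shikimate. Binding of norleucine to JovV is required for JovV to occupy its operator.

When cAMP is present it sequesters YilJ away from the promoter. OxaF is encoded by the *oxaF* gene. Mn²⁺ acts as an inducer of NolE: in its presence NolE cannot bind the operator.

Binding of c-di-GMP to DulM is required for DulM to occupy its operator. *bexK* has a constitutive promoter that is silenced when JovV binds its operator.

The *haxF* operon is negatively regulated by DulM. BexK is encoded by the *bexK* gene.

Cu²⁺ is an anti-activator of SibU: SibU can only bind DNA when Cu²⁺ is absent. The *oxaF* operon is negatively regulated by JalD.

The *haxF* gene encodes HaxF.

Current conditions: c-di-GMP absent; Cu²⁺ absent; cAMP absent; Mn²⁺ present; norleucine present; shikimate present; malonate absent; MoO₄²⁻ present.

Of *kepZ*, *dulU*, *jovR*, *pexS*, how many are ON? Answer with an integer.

4

Shikimate is present, so VelF is active.
Malonate is absent, so JalD is active.
With repressor JalD bound, *oxaF* is not transcribed.
So OxaF is not produced.
No repressor is bound and VelF is active, so *kepZ* is transcribed.
→ *kepZ* is ON.
cAMP is absent, so YilJ is active.
c-di-GMP is absent, so DulM is inactive.
With no repressor bound, *haxF* is transcribed.
So HaxF is produced and active.
No repressor is bound and YilJ and HaxF are active, so *dulU* is transcribed.
→ *dulU* is ON.
Cu²⁺ is absent, so SibU is active.
Norleucine is present, so JovV is active.
With repressor JovV bound, *bexK* is not transcribed.
So BexK is not produced.
No repressor is bound and SibU is active, so *jovR* is transcribed.
→ *jovR* is ON.
Mn²⁺ is present, so NolE is inactive.
MoO₄²⁻ is present, so KulG is active.
No repressor is bound and KulG is active, so *haxN* is transcribed.
So HaxN is produced and active.
No repressor is bound and HaxN is active, so *pexS* is transcribed.
→ *pexS* is ON.
4 of the 4 genes are transcribed.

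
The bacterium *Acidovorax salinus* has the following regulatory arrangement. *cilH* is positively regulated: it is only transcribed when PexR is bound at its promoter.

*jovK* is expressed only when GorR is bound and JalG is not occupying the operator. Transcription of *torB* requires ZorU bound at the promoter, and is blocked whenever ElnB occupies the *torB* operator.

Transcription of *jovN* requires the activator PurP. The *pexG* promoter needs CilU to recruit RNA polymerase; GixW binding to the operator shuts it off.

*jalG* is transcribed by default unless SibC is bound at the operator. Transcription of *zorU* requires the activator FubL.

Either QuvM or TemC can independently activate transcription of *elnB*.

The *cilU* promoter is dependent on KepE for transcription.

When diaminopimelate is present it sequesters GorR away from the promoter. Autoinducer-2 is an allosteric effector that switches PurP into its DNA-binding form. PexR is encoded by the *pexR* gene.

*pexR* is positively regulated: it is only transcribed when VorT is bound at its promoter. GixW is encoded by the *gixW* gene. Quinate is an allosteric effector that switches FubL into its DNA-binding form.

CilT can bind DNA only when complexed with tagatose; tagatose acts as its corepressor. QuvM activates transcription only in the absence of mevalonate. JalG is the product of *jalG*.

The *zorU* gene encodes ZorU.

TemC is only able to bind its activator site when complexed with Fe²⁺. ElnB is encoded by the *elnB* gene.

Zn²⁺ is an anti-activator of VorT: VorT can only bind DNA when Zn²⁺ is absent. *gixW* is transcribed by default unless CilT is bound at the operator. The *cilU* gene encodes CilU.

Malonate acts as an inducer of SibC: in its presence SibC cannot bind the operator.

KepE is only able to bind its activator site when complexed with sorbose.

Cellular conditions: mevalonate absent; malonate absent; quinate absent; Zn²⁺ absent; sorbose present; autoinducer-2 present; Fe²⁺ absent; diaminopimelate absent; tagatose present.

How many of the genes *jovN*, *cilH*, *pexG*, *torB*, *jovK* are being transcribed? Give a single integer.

Autoinducer-2 is present, so PurP is active.
No repressor is bound and PurP is active, so *jovN* is transcribed.
→ *jovN* is ON.
Zn²⁺ is absent, so VorT is active.
No repressor is bound and VorT is active, so *pexR* is transcribed.
So PexR is produced and active.
No repressor is bound and PexR is active, so *cilH* is transcribed.
→ *cilH* is ON.
Sorbose is present, so KepE is active.
No repressor is bound and KepE is active, so *cilU* is transcribed.
So CilU is produced and active.
Tagatose is present, so CilT is active.
With repressor CilT bound, *gixW* is not transcribed.
So GixW is not produced.
No repressor is bound and CilU is active, so *pexG* is transcribed.
→ *pexG* is ON.
Mevalonate is absent, so QuvM is active.
Fe²⁺ is absent, so TemC is inactive.
Activator QuvM is present, so *elnB* is transcribed.
So ElnB is produced and active.
Quinate is absent, so FubL is inactive.
Required activator FubL is absent, so *zorU* is not transcribed.
So ZorU is not produced.
With repressor ElnB bound, *torB* is not transcribed.
→ *torB* is OFF.
Malonate is absent, so SibC is active.
With repressor SibC bound, *jalG* is not transcribed.
So JalG is not produced.
Diaminopimelate is absent, so GorR is active.
No repressor is bound and GorR is active, so *jovK* is transcribed.
→ *jovK* is ON.
4 of the 5 genes are transcribed.

4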